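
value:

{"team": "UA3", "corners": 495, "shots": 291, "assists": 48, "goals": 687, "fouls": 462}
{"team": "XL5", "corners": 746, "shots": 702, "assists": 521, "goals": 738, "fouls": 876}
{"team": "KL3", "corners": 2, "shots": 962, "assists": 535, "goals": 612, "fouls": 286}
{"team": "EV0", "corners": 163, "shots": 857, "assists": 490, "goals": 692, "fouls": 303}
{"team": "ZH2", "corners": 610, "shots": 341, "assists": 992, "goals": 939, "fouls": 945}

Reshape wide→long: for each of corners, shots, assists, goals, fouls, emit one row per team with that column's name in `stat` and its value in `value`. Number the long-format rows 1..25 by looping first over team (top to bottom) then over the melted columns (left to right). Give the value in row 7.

702

25 rows total (5 × 5). Row 7: index ⌊(7-1)/5⌋ = 1 into team → XL5; (7-1) mod 5 = 1 into the melted columns → shots.
So row 7 is (XL5, shots, 702); value = 702.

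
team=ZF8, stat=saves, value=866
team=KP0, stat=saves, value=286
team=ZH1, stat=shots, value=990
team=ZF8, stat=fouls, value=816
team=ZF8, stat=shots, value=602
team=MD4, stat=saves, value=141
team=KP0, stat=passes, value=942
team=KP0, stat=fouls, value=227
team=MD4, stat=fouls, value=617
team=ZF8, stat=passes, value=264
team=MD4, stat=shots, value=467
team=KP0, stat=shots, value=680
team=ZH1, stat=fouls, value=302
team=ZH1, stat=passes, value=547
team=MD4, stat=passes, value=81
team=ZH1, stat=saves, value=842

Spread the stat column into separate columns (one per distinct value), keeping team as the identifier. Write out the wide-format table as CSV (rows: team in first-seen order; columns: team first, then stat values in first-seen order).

Columns: team plus the 4 distinct stat values (saves, shots, fouls, passes).
For example, row ZF8 column saves takes value=866 from the long row (ZF8, saves).

team,saves,shots,fouls,passes
ZF8,866,602,816,264
KP0,286,680,227,942
ZH1,842,990,302,547
MD4,141,467,617,81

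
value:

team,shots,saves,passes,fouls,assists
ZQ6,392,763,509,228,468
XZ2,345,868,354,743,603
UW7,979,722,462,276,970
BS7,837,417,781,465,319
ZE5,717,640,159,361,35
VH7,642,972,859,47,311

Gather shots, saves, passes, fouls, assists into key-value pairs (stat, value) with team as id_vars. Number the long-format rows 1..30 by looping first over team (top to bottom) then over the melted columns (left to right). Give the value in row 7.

868

30 rows total (6 × 5). Row 7: index ⌊(7-1)/5⌋ = 1 into team → XZ2; (7-1) mod 5 = 1 into the melted columns → saves.
So row 7 is (XZ2, saves, 868); value = 868.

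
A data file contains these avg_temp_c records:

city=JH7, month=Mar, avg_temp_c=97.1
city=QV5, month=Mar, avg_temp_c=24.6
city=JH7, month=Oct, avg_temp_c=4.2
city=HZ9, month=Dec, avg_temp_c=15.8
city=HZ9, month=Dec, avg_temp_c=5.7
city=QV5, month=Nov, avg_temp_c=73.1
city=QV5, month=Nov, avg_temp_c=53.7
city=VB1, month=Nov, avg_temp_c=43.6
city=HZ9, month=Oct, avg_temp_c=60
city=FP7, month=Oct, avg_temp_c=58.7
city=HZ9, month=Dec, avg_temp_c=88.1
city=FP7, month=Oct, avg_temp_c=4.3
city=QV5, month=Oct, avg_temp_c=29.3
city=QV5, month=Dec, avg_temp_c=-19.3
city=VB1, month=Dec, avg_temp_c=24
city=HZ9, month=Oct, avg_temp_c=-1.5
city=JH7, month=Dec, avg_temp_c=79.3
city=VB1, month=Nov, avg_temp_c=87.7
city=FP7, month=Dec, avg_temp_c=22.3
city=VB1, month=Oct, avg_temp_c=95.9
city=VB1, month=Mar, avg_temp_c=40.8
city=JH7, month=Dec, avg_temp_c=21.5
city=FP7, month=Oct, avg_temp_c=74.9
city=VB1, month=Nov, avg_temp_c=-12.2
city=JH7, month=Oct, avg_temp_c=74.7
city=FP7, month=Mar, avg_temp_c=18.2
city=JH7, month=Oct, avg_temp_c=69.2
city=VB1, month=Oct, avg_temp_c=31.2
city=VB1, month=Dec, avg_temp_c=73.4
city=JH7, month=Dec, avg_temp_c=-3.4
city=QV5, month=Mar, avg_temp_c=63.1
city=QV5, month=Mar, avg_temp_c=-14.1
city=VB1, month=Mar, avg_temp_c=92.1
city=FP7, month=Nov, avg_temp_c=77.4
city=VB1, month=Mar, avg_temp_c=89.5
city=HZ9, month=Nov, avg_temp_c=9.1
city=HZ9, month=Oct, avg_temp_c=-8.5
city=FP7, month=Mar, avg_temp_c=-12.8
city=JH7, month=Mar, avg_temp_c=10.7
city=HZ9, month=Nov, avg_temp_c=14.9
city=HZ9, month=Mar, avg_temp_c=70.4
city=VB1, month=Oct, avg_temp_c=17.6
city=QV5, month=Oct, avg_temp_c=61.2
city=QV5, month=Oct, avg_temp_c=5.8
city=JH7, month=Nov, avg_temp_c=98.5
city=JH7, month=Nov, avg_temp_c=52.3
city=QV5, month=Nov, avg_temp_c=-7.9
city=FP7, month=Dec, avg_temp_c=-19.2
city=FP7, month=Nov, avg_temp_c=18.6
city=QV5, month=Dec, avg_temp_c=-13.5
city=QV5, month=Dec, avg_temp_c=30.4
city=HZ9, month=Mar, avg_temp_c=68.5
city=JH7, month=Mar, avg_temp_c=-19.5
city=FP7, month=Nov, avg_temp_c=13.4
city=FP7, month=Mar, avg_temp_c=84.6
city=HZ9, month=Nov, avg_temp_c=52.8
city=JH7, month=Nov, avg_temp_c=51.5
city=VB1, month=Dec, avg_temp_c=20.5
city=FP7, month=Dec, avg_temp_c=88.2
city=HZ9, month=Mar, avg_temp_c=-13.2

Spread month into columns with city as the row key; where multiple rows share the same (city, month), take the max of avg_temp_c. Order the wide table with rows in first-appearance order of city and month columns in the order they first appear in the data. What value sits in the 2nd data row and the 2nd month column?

61.2

With rows in first-appearance order of city, row 2 is city=QV5. month columns in first-appearance order: Mar, Oct, Dec, Nov; column 2 is Oct.
Long rows with city=QV5, month=Oct: max(29.3, 61.2, 5.8) = 61.2.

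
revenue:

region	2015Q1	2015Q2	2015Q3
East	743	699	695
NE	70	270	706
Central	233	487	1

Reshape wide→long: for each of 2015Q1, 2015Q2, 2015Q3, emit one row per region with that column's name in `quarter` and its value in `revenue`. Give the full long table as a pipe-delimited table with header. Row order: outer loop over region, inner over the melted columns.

| region | quarter | revenue |
| East | 2015Q1 | 743 |
| East | 2015Q2 | 699 |
| East | 2015Q3 | 695 |
| NE | 2015Q1 | 70 |
| NE | 2015Q2 | 270 |
| NE | 2015Q3 | 706 |
| Central | 2015Q1 | 233 |
| Central | 2015Q2 | 487 |
| Central | 2015Q3 | 1 |

Each (region, column) pair becomes one row: 3 × 3 = 9 rows.
For example, (East, 2015Q1) → revenue=743.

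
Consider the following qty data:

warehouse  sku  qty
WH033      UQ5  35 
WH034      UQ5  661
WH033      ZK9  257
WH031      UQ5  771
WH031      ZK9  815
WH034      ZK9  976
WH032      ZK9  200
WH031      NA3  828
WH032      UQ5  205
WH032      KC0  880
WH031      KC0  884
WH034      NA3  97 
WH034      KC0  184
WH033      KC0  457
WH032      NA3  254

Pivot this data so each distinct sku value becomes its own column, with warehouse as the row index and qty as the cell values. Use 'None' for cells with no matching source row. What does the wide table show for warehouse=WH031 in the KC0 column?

884

The long row with warehouse=WH031, sku=KC0 has qty=884.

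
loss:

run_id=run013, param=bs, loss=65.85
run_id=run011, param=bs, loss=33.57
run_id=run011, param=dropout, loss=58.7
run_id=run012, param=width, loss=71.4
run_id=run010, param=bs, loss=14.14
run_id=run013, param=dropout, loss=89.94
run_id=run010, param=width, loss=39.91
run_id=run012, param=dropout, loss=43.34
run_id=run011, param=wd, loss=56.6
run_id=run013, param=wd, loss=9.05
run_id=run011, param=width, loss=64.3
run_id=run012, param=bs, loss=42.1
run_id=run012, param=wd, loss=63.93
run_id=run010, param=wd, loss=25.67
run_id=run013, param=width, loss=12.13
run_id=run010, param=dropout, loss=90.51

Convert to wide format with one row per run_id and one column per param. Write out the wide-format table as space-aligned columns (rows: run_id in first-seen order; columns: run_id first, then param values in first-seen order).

Columns: run_id plus the 4 distinct param values (bs, dropout, width, wd).
For example, row run013 column bs takes loss=65.85 from the long row (run013, bs).

run_id  bs     dropout  width  wd   
run013  65.85  89.94    12.13  9.05 
run011  33.57  58.7     64.3   56.6 
run012  42.1   43.34    71.4   63.93
run010  14.14  90.51    39.91  25.67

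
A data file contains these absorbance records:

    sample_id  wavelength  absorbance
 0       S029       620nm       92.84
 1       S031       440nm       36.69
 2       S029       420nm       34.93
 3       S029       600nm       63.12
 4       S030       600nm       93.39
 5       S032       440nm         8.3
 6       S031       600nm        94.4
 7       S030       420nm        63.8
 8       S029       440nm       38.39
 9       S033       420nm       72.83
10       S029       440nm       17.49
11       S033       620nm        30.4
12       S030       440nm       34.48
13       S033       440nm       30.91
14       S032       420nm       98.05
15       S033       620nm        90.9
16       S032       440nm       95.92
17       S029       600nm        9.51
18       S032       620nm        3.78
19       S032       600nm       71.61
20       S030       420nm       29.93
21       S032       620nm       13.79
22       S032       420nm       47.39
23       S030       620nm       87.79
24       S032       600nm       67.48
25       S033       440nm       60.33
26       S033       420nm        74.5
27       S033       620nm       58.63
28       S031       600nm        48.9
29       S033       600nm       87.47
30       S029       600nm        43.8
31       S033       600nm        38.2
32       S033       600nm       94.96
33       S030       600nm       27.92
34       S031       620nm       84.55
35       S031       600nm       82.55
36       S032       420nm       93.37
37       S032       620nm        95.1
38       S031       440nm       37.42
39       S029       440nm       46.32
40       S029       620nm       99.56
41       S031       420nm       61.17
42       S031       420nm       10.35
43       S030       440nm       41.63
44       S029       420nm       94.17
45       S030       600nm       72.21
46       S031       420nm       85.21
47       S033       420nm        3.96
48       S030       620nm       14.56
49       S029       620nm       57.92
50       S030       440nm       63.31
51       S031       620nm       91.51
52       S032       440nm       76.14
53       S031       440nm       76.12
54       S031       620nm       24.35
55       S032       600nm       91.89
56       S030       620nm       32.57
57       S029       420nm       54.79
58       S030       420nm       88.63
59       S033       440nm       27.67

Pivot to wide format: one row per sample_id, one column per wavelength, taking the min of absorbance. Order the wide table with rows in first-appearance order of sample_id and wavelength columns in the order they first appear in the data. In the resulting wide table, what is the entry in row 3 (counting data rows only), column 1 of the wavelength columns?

With rows in first-appearance order of sample_id, row 3 is sample_id=S030. wavelength columns in first-appearance order: 620nm, 440nm, 420nm, 600nm; column 1 is 620nm.
Long rows with sample_id=S030, wavelength=620nm: min(87.79, 14.56, 32.57) = 14.56.

14.56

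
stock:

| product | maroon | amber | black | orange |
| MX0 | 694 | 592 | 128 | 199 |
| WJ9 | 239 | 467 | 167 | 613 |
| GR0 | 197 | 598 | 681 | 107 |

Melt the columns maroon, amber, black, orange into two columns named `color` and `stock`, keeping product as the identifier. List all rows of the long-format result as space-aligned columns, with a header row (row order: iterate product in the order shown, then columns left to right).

product  color   stock
MX0      maroon  694  
MX0      amber   592  
MX0      black   128  
MX0      orange  199  
WJ9      maroon  239  
WJ9      amber   467  
WJ9      black   167  
WJ9      orange  613  
GR0      maroon  197  
GR0      amber   598  
GR0      black   681  
GR0      orange  107  

Each (product, column) pair becomes one row: 3 × 4 = 12 rows.
For example, (MX0, maroon) → stock=694.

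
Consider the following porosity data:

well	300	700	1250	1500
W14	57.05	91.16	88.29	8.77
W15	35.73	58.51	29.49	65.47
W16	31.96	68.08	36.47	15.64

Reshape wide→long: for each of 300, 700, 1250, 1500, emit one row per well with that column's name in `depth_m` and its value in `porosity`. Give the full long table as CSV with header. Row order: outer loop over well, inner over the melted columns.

Each (well, column) pair becomes one row: 3 × 4 = 12 rows.
For example, (W14, 300) → porosity=57.05.

well,depth_m,porosity
W14,300,57.05
W14,700,91.16
W14,1250,88.29
W14,1500,8.77
W15,300,35.73
W15,700,58.51
W15,1250,29.49
W15,1500,65.47
W16,300,31.96
W16,700,68.08
W16,1250,36.47
W16,1500,15.64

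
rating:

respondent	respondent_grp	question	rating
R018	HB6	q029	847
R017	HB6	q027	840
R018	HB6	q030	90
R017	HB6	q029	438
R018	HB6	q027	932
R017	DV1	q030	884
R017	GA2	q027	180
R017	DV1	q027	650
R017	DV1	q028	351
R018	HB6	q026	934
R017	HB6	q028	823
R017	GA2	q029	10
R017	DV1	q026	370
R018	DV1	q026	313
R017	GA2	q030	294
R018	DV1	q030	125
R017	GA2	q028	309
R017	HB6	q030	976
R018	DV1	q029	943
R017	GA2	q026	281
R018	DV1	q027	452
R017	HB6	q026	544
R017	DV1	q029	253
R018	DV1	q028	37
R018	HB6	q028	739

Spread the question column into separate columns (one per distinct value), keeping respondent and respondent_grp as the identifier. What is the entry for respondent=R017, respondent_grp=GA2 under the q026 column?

Wide layout: rows indexed by respondent and respondent_grp, columns are the 5 distinct question values (q029, q027, q030, q028, q026).
Cell (respondent=R017, respondent_grp=GA2, question=q026) draws from the long row where respondent=R017, respondent_grp=GA2 and question=q026, which has rating=281.

281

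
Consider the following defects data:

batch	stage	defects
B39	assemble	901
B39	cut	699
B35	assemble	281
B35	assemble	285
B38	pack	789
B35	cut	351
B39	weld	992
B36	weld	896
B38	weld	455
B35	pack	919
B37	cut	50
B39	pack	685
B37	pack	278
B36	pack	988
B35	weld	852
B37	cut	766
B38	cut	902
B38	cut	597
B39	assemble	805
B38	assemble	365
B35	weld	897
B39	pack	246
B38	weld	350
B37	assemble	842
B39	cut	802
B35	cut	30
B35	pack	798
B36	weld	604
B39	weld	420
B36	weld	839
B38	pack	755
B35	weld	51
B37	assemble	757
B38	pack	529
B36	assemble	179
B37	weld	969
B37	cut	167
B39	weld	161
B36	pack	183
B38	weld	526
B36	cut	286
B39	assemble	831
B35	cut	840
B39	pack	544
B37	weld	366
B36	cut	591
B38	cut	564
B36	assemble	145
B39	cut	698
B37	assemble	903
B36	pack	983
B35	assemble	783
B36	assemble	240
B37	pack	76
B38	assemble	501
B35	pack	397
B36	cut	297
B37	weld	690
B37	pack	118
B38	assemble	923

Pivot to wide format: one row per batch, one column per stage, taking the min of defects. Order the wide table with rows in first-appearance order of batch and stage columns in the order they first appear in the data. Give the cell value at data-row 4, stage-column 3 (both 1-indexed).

183

With rows in first-appearance order of batch, row 4 is batch=B36. stage columns in first-appearance order: assemble, cut, pack, weld; column 3 is pack.
Long rows with batch=B36, stage=pack: min(988, 183, 983) = 183.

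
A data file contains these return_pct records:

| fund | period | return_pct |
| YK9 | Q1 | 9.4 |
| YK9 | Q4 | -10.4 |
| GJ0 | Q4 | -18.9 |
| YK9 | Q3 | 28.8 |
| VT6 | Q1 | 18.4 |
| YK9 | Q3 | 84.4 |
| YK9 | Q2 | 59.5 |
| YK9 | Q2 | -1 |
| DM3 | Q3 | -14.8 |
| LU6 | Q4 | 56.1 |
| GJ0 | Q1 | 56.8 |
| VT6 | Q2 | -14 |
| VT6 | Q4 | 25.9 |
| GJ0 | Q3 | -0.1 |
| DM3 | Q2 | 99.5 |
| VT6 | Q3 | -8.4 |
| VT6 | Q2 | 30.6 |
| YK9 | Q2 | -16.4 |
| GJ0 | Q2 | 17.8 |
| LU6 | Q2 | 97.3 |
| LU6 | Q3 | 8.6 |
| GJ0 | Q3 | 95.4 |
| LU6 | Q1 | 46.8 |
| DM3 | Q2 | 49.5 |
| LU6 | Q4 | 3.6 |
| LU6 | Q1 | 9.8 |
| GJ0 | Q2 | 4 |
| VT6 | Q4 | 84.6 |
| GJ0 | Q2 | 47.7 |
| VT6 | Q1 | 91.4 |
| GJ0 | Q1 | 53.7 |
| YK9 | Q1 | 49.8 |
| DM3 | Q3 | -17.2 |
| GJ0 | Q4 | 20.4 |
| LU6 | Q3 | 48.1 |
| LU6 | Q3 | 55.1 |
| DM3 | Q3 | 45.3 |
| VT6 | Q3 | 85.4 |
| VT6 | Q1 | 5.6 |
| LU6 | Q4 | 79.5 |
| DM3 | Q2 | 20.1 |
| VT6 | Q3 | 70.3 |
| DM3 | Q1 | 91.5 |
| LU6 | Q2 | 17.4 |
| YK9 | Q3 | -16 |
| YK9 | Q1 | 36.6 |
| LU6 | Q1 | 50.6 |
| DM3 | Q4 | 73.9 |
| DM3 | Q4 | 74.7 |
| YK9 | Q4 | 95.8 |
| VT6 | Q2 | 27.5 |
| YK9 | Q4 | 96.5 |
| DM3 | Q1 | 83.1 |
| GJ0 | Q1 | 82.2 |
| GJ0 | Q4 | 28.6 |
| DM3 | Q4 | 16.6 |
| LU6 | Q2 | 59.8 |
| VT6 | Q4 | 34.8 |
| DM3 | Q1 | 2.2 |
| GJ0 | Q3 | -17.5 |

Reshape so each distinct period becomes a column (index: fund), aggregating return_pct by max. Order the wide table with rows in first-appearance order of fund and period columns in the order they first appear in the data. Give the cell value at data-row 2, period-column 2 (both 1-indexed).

With rows in first-appearance order of fund, row 2 is fund=GJ0. period columns in first-appearance order: Q1, Q4, Q3, Q2; column 2 is Q4.
Long rows with fund=GJ0, period=Q4: max(-18.9, 20.4, 28.6) = 28.6.

28.6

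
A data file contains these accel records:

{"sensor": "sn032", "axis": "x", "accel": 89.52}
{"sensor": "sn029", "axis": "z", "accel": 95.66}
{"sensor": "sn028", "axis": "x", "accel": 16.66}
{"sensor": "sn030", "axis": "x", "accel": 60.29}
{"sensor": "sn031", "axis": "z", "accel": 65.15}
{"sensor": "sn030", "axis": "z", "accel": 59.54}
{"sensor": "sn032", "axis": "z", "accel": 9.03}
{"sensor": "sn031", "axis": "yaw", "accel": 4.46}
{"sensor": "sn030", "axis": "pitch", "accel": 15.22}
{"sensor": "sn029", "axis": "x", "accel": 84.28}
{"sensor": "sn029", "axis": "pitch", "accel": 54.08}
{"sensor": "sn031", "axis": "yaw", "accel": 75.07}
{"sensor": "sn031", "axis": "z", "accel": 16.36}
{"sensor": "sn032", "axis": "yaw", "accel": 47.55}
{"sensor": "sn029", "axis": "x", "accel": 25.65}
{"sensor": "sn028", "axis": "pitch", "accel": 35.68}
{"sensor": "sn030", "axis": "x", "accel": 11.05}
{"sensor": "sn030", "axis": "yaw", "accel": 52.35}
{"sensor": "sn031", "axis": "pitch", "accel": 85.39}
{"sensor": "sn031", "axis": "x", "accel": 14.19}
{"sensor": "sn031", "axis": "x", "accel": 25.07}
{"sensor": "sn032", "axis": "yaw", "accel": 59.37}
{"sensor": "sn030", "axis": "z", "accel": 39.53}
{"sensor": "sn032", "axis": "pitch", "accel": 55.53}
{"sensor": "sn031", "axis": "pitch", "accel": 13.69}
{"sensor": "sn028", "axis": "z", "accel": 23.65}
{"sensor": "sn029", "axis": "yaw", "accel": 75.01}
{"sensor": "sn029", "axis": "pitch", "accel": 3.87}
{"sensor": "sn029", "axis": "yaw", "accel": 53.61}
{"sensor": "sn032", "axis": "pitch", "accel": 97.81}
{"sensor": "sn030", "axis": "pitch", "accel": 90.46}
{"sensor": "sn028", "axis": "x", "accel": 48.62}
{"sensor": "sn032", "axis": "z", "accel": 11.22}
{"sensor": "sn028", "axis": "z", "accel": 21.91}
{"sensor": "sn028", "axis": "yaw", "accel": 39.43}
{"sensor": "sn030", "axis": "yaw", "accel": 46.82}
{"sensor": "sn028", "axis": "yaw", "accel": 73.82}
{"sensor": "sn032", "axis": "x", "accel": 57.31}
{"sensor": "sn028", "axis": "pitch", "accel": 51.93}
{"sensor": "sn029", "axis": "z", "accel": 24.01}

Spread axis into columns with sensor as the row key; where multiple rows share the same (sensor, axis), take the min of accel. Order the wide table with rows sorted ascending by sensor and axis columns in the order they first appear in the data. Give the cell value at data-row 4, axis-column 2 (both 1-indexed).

16.36

With rows sorted ascending by sensor, row 4 is sensor=sn031. axis columns in first-appearance order: x, z, yaw, pitch; column 2 is z.
Long rows with sensor=sn031, axis=z: min(65.15, 16.36) = 16.36.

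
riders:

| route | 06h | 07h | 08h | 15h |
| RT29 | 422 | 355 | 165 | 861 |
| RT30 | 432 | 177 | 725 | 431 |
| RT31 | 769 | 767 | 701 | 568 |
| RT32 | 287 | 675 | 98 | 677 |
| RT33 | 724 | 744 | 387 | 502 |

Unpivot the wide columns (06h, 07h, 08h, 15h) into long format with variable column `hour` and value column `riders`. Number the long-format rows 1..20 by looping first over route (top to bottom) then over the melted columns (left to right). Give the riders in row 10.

767

20 rows total (5 × 4). Row 10: index ⌊(10-1)/4⌋ = 2 into route → RT31; (10-1) mod 4 = 1 into the melted columns → 07h.
So row 10 is (RT31, 07h, 767); riders = 767.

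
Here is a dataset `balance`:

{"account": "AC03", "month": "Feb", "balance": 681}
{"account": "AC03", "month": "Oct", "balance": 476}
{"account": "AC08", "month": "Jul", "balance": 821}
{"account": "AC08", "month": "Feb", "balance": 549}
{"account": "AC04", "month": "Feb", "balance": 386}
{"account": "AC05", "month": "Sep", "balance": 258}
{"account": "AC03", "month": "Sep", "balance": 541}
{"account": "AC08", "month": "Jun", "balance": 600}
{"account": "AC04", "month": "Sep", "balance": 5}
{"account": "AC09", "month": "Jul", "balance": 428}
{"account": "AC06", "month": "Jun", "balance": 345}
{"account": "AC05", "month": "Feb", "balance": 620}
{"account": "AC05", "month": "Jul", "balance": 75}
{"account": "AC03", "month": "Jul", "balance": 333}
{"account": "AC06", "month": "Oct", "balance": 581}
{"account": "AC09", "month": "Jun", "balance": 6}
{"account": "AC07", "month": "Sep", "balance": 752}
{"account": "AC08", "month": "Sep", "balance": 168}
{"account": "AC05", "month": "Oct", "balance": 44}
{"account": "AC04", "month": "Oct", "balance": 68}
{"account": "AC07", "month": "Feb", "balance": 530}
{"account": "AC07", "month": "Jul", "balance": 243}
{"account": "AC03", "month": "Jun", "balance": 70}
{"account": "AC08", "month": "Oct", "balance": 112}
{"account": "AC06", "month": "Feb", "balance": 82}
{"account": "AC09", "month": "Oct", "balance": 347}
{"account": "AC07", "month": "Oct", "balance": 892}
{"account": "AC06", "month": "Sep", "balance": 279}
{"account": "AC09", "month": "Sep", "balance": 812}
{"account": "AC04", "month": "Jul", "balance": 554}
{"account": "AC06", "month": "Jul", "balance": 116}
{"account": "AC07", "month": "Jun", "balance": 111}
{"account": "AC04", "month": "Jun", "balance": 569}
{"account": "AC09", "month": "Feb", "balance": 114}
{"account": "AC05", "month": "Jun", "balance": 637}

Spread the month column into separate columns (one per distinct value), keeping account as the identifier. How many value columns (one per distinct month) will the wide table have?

5 distinct month values: Oct, Feb, Jul, Sep, Jun.

5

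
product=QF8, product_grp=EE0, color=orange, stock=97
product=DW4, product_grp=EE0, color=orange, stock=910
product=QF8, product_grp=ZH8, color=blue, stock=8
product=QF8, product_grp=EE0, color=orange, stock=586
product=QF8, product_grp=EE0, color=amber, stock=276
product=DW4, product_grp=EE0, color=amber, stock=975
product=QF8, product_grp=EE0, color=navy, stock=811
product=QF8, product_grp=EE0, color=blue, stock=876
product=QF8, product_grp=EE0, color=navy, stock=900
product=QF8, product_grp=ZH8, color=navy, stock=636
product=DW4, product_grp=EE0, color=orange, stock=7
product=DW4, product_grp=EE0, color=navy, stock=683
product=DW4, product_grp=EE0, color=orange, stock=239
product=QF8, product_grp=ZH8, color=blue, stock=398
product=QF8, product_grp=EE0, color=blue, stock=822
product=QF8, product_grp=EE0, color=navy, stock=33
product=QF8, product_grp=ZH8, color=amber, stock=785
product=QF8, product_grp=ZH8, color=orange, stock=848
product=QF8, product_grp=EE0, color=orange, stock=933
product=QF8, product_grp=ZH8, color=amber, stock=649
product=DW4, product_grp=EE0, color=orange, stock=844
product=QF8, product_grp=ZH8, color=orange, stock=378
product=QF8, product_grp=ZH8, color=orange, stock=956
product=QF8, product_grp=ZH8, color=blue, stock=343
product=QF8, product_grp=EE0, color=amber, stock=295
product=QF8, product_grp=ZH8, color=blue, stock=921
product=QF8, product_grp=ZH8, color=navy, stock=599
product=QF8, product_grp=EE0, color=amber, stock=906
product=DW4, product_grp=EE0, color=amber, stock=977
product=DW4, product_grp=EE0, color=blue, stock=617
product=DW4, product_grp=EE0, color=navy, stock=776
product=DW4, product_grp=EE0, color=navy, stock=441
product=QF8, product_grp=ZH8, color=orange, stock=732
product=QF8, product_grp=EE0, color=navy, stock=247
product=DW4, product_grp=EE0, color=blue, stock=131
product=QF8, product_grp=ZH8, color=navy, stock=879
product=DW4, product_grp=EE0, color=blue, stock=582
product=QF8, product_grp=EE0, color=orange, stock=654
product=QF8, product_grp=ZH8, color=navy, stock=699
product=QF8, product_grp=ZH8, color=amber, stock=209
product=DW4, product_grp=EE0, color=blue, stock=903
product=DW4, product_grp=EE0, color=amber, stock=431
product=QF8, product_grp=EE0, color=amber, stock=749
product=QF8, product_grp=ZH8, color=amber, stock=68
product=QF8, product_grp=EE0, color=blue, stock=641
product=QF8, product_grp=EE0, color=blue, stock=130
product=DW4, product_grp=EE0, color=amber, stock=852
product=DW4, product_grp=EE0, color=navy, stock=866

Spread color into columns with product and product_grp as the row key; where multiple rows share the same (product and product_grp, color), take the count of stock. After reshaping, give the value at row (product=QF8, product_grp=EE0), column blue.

Rows with product=QF8, product_grp=EE0 and color=blue: stock values are 876, 822, 641, 130.
4 rows match — count = 4.

4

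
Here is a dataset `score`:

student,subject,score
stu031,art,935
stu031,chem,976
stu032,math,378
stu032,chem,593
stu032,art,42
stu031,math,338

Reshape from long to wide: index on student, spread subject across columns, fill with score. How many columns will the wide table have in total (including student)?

1 column for student plus 3 distinct subject values → 4 columns.

4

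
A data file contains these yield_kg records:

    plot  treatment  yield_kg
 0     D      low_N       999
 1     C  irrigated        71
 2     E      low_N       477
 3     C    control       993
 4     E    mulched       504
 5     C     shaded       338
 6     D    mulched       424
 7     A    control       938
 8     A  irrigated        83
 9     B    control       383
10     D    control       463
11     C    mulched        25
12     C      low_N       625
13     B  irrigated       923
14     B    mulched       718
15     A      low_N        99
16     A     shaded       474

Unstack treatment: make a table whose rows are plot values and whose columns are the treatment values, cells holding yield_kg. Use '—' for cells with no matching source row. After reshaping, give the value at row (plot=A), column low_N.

99

The long row with plot=A, treatment=low_N has yield_kg=99.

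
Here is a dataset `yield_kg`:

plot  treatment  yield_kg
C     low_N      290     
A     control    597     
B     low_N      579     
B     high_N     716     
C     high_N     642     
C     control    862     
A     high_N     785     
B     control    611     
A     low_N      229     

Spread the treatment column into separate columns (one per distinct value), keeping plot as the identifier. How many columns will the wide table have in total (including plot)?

1 column for plot plus 3 distinct treatment values → 4 columns.

4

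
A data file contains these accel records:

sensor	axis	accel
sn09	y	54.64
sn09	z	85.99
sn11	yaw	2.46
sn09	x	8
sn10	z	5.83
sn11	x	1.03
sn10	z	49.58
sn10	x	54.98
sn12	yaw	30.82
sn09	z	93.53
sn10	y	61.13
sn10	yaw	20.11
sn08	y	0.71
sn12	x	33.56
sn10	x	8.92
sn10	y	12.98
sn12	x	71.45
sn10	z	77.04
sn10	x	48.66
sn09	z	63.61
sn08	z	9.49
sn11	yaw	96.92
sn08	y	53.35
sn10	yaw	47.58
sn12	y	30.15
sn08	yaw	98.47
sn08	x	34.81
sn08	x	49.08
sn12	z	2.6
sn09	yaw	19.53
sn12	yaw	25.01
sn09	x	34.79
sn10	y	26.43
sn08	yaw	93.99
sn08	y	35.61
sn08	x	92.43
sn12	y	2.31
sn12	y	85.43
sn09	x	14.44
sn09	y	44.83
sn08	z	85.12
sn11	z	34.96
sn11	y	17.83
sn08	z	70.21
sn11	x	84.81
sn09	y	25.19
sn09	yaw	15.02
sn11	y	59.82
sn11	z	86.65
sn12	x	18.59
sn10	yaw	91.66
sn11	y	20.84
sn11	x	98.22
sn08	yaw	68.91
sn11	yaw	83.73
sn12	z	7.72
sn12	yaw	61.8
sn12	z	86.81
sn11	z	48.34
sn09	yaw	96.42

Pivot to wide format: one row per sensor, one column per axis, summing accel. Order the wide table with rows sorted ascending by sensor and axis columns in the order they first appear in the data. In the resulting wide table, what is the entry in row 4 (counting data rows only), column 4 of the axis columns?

With rows sorted ascending by sensor, row 4 is sensor=sn11. axis columns in first-appearance order: y, z, yaw, x; column 4 is x.
Long rows with sensor=sn11, axis=x: 1.03 + 84.81 + 98.22 = 184.06.

184.06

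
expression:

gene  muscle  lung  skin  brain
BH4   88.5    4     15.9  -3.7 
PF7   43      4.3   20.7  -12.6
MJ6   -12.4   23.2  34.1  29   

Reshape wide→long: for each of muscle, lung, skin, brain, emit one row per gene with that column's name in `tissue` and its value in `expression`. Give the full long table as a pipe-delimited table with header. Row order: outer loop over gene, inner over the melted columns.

| gene | tissue | expression |
| BH4 | muscle | 88.5 |
| BH4 | lung | 4 |
| BH4 | skin | 15.9 |
| BH4 | brain | -3.7 |
| PF7 | muscle | 43 |
| PF7 | lung | 4.3 |
| PF7 | skin | 20.7 |
| PF7 | brain | -12.6 |
| MJ6 | muscle | -12.4 |
| MJ6 | lung | 23.2 |
| MJ6 | skin | 34.1 |
| MJ6 | brain | 29 |

Each (gene, column) pair becomes one row: 3 × 4 = 12 rows.
For example, (BH4, muscle) → expression=88.5.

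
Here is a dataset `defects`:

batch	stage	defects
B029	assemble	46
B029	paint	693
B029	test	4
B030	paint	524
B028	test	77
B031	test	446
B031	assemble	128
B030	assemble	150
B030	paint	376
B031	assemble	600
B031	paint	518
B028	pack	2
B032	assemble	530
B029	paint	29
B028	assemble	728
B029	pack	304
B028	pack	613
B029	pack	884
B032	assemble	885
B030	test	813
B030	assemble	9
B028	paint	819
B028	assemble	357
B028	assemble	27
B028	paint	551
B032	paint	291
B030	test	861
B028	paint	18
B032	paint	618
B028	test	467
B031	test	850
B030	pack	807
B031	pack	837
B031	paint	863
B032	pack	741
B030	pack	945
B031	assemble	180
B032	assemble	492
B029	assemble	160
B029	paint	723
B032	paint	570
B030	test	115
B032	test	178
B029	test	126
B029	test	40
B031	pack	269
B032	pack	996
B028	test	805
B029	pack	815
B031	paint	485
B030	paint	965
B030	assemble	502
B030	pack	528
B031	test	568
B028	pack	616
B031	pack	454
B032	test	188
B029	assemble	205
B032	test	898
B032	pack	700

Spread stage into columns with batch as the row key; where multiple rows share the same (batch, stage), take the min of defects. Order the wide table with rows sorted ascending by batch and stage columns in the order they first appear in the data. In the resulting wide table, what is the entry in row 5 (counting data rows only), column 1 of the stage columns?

With rows sorted ascending by batch, row 5 is batch=B032. stage columns in first-appearance order: assemble, paint, test, pack; column 1 is assemble.
Long rows with batch=B032, stage=assemble: min(530, 885, 492) = 492.

492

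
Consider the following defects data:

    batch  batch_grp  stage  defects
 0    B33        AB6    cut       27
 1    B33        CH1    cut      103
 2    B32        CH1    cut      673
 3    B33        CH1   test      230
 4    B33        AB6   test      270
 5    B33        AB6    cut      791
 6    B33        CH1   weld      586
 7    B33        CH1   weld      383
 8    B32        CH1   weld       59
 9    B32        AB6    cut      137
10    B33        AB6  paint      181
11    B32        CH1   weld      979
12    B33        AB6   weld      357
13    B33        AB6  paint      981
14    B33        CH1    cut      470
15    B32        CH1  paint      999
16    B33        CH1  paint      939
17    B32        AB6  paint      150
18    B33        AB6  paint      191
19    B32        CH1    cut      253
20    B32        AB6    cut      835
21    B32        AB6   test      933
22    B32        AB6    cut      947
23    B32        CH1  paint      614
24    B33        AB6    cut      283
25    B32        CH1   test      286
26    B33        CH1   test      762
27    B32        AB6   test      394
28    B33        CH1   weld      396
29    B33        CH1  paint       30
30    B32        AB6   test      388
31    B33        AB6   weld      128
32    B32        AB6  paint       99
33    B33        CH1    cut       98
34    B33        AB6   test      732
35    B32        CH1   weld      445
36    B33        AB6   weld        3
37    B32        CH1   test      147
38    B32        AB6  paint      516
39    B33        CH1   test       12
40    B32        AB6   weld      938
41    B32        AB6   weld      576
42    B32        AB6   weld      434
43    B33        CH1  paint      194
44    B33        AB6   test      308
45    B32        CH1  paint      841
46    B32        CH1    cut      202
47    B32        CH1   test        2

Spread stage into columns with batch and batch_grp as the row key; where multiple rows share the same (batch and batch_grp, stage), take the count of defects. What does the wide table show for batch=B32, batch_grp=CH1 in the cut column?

3

Rows with batch=B32, batch_grp=CH1 and stage=cut: defects values are 673, 253, 202.
3 rows match — count = 3.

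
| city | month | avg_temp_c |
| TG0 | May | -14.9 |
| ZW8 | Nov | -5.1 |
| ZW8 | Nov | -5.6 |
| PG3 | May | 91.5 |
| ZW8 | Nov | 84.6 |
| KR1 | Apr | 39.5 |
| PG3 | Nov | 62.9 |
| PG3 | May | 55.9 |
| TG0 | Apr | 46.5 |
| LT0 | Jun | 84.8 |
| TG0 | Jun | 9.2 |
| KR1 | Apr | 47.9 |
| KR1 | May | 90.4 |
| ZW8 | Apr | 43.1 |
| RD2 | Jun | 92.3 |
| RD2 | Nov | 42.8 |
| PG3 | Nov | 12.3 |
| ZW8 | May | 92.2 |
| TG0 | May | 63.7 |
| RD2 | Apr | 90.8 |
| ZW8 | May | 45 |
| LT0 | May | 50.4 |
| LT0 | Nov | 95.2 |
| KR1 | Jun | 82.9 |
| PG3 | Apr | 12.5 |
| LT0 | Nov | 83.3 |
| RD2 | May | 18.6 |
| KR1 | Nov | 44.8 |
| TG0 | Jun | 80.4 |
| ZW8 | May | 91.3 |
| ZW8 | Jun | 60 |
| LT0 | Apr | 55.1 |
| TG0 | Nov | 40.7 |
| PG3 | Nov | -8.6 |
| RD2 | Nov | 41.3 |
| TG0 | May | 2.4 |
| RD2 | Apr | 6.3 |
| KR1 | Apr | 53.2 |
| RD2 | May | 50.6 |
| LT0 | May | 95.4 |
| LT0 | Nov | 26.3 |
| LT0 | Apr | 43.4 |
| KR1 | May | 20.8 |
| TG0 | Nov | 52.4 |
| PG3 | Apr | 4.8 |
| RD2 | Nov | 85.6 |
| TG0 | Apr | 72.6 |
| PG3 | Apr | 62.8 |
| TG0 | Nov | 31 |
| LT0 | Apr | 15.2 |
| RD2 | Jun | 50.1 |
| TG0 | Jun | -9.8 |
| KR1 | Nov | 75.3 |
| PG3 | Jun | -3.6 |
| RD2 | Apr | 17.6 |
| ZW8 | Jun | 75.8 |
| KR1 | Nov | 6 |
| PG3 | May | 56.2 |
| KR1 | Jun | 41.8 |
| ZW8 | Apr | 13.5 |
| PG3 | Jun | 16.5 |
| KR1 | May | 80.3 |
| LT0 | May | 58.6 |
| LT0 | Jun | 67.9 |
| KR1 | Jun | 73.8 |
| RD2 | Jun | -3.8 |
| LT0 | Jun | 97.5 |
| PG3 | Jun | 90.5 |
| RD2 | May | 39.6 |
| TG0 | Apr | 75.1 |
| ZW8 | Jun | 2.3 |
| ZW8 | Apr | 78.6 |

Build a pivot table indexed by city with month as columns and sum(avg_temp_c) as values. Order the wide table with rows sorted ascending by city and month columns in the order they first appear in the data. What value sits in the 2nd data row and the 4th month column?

250.2

With rows sorted ascending by city, row 2 is city=LT0. month columns in first-appearance order: May, Nov, Apr, Jun; column 4 is Jun.
Long rows with city=LT0, month=Jun: 84.8 + 67.9 + 97.5 = 250.2.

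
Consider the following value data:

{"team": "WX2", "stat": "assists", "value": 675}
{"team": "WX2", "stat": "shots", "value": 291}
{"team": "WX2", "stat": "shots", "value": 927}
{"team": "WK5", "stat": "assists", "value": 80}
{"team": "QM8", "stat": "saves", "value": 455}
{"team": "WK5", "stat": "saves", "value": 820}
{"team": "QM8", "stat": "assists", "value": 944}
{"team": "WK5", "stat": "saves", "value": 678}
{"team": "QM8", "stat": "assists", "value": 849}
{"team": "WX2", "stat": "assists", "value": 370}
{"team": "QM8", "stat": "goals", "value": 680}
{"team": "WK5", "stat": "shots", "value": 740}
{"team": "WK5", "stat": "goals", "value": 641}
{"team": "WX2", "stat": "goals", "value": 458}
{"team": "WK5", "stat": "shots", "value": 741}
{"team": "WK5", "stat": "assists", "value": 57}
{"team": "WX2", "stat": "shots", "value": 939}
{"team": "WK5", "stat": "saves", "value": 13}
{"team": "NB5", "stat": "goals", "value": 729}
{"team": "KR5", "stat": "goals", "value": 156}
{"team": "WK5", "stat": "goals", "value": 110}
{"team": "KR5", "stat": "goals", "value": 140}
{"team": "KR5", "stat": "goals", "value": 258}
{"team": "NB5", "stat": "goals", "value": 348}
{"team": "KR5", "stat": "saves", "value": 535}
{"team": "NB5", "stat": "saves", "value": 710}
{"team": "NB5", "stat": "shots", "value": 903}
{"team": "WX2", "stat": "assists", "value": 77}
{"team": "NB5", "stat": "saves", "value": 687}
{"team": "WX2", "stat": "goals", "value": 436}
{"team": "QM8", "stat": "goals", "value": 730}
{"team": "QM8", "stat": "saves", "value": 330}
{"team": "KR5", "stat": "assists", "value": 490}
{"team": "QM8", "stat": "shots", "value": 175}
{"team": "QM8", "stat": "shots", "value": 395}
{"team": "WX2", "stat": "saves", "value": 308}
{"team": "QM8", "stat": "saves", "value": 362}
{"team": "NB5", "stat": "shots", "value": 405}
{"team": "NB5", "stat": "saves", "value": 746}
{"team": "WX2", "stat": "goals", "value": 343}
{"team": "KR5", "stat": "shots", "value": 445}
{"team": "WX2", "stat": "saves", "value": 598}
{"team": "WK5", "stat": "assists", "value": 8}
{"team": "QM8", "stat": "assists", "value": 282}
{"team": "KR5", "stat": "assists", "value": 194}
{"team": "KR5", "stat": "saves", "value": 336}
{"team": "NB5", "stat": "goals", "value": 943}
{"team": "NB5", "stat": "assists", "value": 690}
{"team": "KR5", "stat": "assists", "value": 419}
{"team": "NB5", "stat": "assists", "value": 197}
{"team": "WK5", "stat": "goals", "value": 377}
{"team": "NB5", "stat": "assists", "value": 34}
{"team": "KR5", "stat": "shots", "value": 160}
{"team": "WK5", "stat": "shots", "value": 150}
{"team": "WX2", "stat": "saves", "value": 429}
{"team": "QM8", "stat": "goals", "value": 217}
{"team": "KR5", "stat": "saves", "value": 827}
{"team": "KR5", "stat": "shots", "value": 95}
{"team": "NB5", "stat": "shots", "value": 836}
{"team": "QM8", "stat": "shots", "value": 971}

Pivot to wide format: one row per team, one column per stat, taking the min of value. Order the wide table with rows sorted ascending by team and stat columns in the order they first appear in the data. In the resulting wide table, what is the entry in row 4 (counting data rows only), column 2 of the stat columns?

150

With rows sorted ascending by team, row 4 is team=WK5. stat columns in first-appearance order: assists, shots, saves, goals; column 2 is shots.
Long rows with team=WK5, stat=shots: min(740, 741, 150) = 150.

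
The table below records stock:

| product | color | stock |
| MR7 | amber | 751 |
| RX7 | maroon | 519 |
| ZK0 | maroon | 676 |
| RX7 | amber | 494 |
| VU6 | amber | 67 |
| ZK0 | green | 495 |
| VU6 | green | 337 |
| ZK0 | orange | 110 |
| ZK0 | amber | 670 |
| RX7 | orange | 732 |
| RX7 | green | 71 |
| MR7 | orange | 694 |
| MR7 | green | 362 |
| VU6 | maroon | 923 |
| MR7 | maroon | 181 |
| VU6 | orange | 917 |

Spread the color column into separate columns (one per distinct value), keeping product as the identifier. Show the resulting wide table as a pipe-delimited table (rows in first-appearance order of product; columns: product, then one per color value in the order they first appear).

| product | amber | maroon | green | orange |
| MR7 | 751 | 181 | 362 | 694 |
| RX7 | 494 | 519 | 71 | 732 |
| ZK0 | 670 | 676 | 495 | 110 |
| VU6 | 67 | 923 | 337 | 917 |

Columns: product plus the 4 distinct color values (amber, maroon, green, orange).
For example, row MR7 column amber takes stock=751 from the long row (MR7, amber).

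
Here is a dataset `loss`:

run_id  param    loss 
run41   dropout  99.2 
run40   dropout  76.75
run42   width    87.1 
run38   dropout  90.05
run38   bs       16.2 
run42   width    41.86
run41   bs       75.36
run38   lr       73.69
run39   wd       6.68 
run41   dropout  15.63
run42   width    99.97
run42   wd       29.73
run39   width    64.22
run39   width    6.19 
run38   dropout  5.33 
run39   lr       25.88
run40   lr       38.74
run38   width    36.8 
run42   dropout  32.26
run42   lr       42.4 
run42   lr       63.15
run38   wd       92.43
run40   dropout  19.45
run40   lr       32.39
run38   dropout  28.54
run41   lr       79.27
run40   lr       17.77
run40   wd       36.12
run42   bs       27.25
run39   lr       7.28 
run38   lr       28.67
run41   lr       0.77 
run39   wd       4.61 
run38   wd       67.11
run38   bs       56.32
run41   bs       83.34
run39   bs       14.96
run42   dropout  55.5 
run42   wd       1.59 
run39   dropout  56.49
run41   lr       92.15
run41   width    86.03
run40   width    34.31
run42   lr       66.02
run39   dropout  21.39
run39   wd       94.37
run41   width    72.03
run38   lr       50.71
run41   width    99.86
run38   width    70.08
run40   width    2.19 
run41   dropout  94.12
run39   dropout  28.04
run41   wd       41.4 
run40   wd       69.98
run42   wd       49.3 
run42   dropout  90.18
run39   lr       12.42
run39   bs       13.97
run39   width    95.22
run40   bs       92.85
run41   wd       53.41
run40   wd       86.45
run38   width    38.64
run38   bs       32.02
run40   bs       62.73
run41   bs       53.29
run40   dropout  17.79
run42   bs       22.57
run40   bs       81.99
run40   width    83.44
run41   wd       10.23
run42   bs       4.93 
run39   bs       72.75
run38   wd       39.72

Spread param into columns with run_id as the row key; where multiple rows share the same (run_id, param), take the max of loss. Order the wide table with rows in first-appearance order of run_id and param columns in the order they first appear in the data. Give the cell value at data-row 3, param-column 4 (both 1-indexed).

With rows in first-appearance order of run_id, row 3 is run_id=run42. param columns in first-appearance order: dropout, width, bs, lr, wd; column 4 is lr.
Long rows with run_id=run42, param=lr: max(42.4, 63.15, 66.02) = 66.02.

66.02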